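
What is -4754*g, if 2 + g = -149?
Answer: 717854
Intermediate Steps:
g = -151 (g = -2 - 149 = -151)
-4754*g = -4754*(-151) = 717854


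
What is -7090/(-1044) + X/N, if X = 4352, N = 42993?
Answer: 1010993/146682 ≈ 6.8924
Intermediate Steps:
-7090/(-1044) + X/N = -7090/(-1044) + 4352/42993 = -7090*(-1/1044) + 4352*(1/42993) = 3545/522 + 256/2529 = 1010993/146682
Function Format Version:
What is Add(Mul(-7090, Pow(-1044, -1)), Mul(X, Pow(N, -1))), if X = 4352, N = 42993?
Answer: Rational(1010993, 146682) ≈ 6.8924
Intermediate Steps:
Add(Mul(-7090, Pow(-1044, -1)), Mul(X, Pow(N, -1))) = Add(Mul(-7090, Pow(-1044, -1)), Mul(4352, Pow(42993, -1))) = Add(Mul(-7090, Rational(-1, 1044)), Mul(4352, Rational(1, 42993))) = Add(Rational(3545, 522), Rational(256, 2529)) = Rational(1010993, 146682)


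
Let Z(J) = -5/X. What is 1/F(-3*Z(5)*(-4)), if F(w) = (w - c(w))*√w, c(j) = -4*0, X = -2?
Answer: √30/900 ≈ 0.0060858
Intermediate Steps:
Z(J) = 5/2 (Z(J) = -5/(-2) = -5*(-½) = 5/2)
c(j) = 0
F(w) = w^(3/2) (F(w) = (w - 1*0)*√w = (w + 0)*√w = w*√w = w^(3/2))
1/F(-3*Z(5)*(-4)) = 1/((-3*5/2*(-4))^(3/2)) = 1/((-15/2*(-4))^(3/2)) = 1/(30^(3/2)) = 1/(30*√30) = √30/900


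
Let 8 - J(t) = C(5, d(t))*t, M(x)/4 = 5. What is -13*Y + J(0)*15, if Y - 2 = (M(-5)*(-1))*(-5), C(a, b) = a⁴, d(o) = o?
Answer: -1206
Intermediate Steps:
M(x) = 20 (M(x) = 4*5 = 20)
Y = 102 (Y = 2 + (20*(-1))*(-5) = 2 - 20*(-5) = 2 + 100 = 102)
J(t) = 8 - 625*t (J(t) = 8 - 5⁴*t = 8 - 625*t)
-13*Y + J(0)*15 = -13*102 + (8 - 625*0)*15 = -1326 + (8 + 0)*15 = -1326 + 8*15 = -1326 + 120 = -1206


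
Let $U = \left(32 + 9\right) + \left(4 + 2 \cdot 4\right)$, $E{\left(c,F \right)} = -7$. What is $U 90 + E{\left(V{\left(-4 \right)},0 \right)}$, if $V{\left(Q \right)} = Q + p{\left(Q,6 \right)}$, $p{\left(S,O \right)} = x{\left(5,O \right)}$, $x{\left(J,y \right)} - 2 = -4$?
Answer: $4763$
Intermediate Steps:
$x{\left(J,y \right)} = -2$ ($x{\left(J,y \right)} = 2 - 4 = -2$)
$p{\left(S,O \right)} = -2$
$V{\left(Q \right)} = -2 + Q$ ($V{\left(Q \right)} = Q - 2 = -2 + Q$)
$U = 53$ ($U = 41 + \left(4 + 8\right) = 41 + 12 = 53$)
$U 90 + E{\left(V{\left(-4 \right)},0 \right)} = 53 \cdot 90 - 7 = 4770 - 7 = 4763$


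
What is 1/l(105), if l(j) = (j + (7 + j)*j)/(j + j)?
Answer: 2/113 ≈ 0.017699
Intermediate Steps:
l(j) = (j + j*(7 + j))/(2*j) (l(j) = (j + j*(7 + j))/((2*j)) = (j + j*(7 + j))*(1/(2*j)) = (j + j*(7 + j))/(2*j))
1/l(105) = 1/(4 + (½)*105) = 1/(4 + 105/2) = 1/(113/2) = 2/113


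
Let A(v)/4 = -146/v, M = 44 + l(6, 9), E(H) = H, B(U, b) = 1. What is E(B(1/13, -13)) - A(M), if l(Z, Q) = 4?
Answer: 79/6 ≈ 13.167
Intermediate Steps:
M = 48 (M = 44 + 4 = 48)
A(v) = -584/v (A(v) = 4*(-146/v) = -584/v)
E(B(1/13, -13)) - A(M) = 1 - (-584)/48 = 1 - 1*(-73/6) = 1 + 73/6 = 79/6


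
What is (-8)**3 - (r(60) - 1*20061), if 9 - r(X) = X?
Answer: 19600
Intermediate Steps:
r(X) = 9 - X
(-8)**3 - (r(60) - 1*20061) = (-8)**3 - ((9 - 1*60) - 1*20061) = -512 - ((9 - 60) - 20061) = -512 - (-51 - 20061) = -512 - 1*(-20112) = -512 + 20112 = 19600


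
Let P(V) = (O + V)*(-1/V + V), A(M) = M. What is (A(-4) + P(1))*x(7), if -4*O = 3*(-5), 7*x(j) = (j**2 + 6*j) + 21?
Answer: -64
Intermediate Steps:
x(j) = 3 + j**2/7 + 6*j/7 (x(j) = ((j**2 + 6*j) + 21)/7 = (21 + j**2 + 6*j)/7 = 3 + j**2/7 + 6*j/7)
O = 15/4 (O = -3*(-5)/4 = -1/4*(-15) = 15/4 ≈ 3.7500)
P(V) = (15/4 + V)*(V - 1/V) (P(V) = (15/4 + V)*(-1/V + V) = (15/4 + V)*(V - 1/V))
(A(-4) + P(1))*x(7) = (-4 + (-1 + 1**2 - 15/4/1 + (15/4)*1))*(3 + (1/7)*7**2 + (6/7)*7) = (-4 + (-1 + 1 - 15/4*1 + 15/4))*(3 + (1/7)*49 + 6) = (-4 + (-1 + 1 - 15/4 + 15/4))*(3 + 7 + 6) = (-4 + 0)*16 = -4*16 = -64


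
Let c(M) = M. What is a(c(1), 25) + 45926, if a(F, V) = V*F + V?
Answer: 45976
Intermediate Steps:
a(F, V) = V + F*V (a(F, V) = F*V + V = V + F*V)
a(c(1), 25) + 45926 = 25*(1 + 1) + 45926 = 25*2 + 45926 = 50 + 45926 = 45976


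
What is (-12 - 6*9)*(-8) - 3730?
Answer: -3202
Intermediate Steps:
(-12 - 6*9)*(-8) - 3730 = (-12 - 54)*(-8) - 3730 = -66*(-8) - 3730 = 528 - 3730 = -3202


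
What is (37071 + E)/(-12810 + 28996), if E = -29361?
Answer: 3855/8093 ≈ 0.47634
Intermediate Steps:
(37071 + E)/(-12810 + 28996) = (37071 - 29361)/(-12810 + 28996) = 7710/16186 = 7710*(1/16186) = 3855/8093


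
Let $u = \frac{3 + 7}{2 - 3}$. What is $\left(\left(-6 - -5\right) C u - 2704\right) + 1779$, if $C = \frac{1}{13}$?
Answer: $- \frac{12015}{13} \approx -924.23$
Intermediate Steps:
$C = \frac{1}{13} \approx 0.076923$
$u = -10$ ($u = \frac{10}{-1} = 10 \left(-1\right) = -10$)
$\left(\left(-6 - -5\right) C u - 2704\right) + 1779 = \left(\left(-6 - -5\right) \frac{1}{13} \left(-10\right) - 2704\right) + 1779 = \left(\left(-6 + 5\right) \frac{1}{13} \left(-10\right) - 2704\right) + 1779 = \left(\left(-1\right) \frac{1}{13} \left(-10\right) - 2704\right) + 1779 = \left(\left(- \frac{1}{13}\right) \left(-10\right) - 2704\right) + 1779 = \left(\frac{10}{13} - 2704\right) + 1779 = - \frac{35142}{13} + 1779 = - \frac{12015}{13}$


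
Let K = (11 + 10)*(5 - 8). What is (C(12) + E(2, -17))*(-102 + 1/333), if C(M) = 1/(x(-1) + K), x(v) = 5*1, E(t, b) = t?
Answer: -3905975/19314 ≈ -202.24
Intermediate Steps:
x(v) = 5
K = -63 (K = 21*(-3) = -63)
C(M) = -1/58 (C(M) = 1/(5 - 63) = 1/(-58) = -1/58)
(C(12) + E(2, -17))*(-102 + 1/333) = (-1/58 + 2)*(-102 + 1/333) = 115*(-102 + 1/333)/58 = (115/58)*(-33965/333) = -3905975/19314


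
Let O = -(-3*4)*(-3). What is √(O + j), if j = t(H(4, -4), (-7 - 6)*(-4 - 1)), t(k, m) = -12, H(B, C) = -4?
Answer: 4*I*√3 ≈ 6.9282*I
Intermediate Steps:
O = -36 (O = -(-12)*(-3) = -1*36 = -36)
j = -12
√(O + j) = √(-36 - 12) = √(-48) = 4*I*√3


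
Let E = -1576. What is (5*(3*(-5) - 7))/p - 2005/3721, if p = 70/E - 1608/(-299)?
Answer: -98957908915/4675953719 ≈ -21.163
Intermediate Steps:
p = 1256639/235612 (p = 70/(-1576) - 1608/(-299) = 70*(-1/1576) - 1608*(-1/299) = -35/788 + 1608/299 = 1256639/235612 ≈ 5.3335)
(5*(3*(-5) - 7))/p - 2005/3721 = (5*(3*(-5) - 7))/(1256639/235612) - 2005/3721 = (5*(-15 - 7))*(235612/1256639) - 2005*1/3721 = (5*(-22))*(235612/1256639) - 2005/3721 = -110*235612/1256639 - 2005/3721 = -25917320/1256639 - 2005/3721 = -98957908915/4675953719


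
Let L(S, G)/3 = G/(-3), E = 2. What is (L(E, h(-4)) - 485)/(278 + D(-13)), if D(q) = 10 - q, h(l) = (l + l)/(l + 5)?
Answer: -477/301 ≈ -1.5847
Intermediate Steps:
h(l) = 2*l/(5 + l) (h(l) = (2*l)/(5 + l) = 2*l/(5 + l))
L(S, G) = -G (L(S, G) = 3*(G/(-3)) = 3*(G*(-⅓)) = 3*(-G/3) = -G)
(L(E, h(-4)) - 485)/(278 + D(-13)) = (-2*(-4)/(5 - 4) - 485)/(278 + (10 - 1*(-13))) = (-2*(-4)/1 - 485)/(278 + (10 + 13)) = (-2*(-4) - 485)/(278 + 23) = (-1*(-8) - 485)/301 = (8 - 485)*(1/301) = -477*1/301 = -477/301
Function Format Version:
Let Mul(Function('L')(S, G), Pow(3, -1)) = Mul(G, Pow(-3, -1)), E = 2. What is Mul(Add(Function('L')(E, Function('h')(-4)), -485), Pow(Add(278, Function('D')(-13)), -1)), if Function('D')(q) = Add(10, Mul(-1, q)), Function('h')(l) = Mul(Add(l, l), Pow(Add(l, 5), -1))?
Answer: Rational(-477, 301) ≈ -1.5847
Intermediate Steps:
Function('h')(l) = Mul(2, l, Pow(Add(5, l), -1)) (Function('h')(l) = Mul(Mul(2, l), Pow(Add(5, l), -1)) = Mul(2, l, Pow(Add(5, l), -1)))
Function('L')(S, G) = Mul(-1, G) (Function('L')(S, G) = Mul(3, Mul(G, Pow(-3, -1))) = Mul(3, Mul(G, Rational(-1, 3))) = Mul(3, Mul(Rational(-1, 3), G)) = Mul(-1, G))
Mul(Add(Function('L')(E, Function('h')(-4)), -485), Pow(Add(278, Function('D')(-13)), -1)) = Mul(Add(Mul(-1, Mul(2, -4, Pow(Add(5, -4), -1))), -485), Pow(Add(278, Add(10, Mul(-1, -13))), -1)) = Mul(Add(Mul(-1, Mul(2, -4, Pow(1, -1))), -485), Pow(Add(278, Add(10, 13)), -1)) = Mul(Add(Mul(-1, Mul(2, -4, 1)), -485), Pow(Add(278, 23), -1)) = Mul(Add(Mul(-1, -8), -485), Pow(301, -1)) = Mul(Add(8, -485), Rational(1, 301)) = Mul(-477, Rational(1, 301)) = Rational(-477, 301)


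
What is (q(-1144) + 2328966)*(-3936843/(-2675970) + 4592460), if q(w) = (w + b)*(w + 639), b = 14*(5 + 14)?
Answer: 37113599603489106/2915 ≈ 1.2732e+13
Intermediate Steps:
b = 266 (b = 14*19 = 266)
q(w) = (266 + w)*(639 + w) (q(w) = (w + 266)*(w + 639) = (266 + w)*(639 + w))
(q(-1144) + 2328966)*(-3936843/(-2675970) + 4592460) = ((169974 + (-1144)² + 905*(-1144)) + 2328966)*(-3936843/(-2675970) + 4592460) = ((169974 + 1308736 - 1035320) + 2328966)*(-3936843*(-1/2675970) + 4592460) = (443390 + 2328966)*(8577/5830 + 4592460) = 2772356*(26774050377/5830) = 37113599603489106/2915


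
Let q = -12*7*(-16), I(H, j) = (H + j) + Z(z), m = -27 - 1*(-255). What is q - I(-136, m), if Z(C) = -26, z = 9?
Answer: 1278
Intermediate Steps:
m = 228 (m = -27 + 255 = 228)
I(H, j) = -26 + H + j (I(H, j) = (H + j) - 26 = -26 + H + j)
q = 1344 (q = -84*(-16) = 1344)
q - I(-136, m) = 1344 - (-26 - 136 + 228) = 1344 - 1*66 = 1344 - 66 = 1278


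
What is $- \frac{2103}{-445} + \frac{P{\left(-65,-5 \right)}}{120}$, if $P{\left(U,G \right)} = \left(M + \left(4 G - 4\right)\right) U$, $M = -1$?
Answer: $\frac{195097}{10680} \approx 18.268$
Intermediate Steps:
$P{\left(U,G \right)} = U \left(-5 + 4 G\right)$ ($P{\left(U,G \right)} = \left(-1 + \left(4 G - 4\right)\right) U = \left(-1 + \left(-4 + 4 G\right)\right) U = \left(-5 + 4 G\right) U = U \left(-5 + 4 G\right)$)
$- \frac{2103}{-445} + \frac{P{\left(-65,-5 \right)}}{120} = - \frac{2103}{-445} + \frac{\left(-65\right) \left(-5 + 4 \left(-5\right)\right)}{120} = \left(-2103\right) \left(- \frac{1}{445}\right) + - 65 \left(-5 - 20\right) \frac{1}{120} = \frac{2103}{445} + \left(-65\right) \left(-25\right) \frac{1}{120} = \frac{2103}{445} + 1625 \cdot \frac{1}{120} = \frac{2103}{445} + \frac{325}{24} = \frac{195097}{10680}$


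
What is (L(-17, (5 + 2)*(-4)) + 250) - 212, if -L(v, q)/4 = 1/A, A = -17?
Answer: 650/17 ≈ 38.235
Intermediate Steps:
L(v, q) = 4/17 (L(v, q) = -4/(-17) = -4*(-1/17) = 4/17)
(L(-17, (5 + 2)*(-4)) + 250) - 212 = (4/17 + 250) - 212 = 4254/17 - 212 = 650/17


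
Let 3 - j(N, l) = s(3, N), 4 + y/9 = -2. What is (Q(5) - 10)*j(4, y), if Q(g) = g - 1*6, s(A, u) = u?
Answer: 11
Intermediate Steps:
y = -54 (y = -36 + 9*(-2) = -36 - 18 = -54)
j(N, l) = 3 - N
Q(g) = -6 + g (Q(g) = g - 6 = -6 + g)
(Q(5) - 10)*j(4, y) = ((-6 + 5) - 10)*(3 - 1*4) = (-1 - 10)*(3 - 4) = -11*(-1) = 11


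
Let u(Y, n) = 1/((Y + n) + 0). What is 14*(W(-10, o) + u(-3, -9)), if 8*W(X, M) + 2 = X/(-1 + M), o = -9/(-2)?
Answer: -29/3 ≈ -9.6667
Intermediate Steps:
o = 9/2 (o = -9*(-½) = 9/2 ≈ 4.5000)
W(X, M) = -¼ + X/(8*(-1 + M)) (W(X, M) = -¼ + (X/(-1 + M))/8 = -¼ + X/(8*(-1 + M)))
u(Y, n) = 1/(Y + n)
14*(W(-10, o) + u(-3, -9)) = 14*((2 - 10 - 2*9/2)/(8*(-1 + 9/2)) + 1/(-3 - 9)) = 14*((2 - 10 - 9)/(8*(7/2)) + 1/(-12)) = 14*((⅛)*(2/7)*(-17) - 1/12) = 14*(-17/28 - 1/12) = 14*(-29/42) = -29/3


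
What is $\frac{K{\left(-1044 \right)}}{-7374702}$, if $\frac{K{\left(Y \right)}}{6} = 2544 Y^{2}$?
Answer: $- \frac{2772797184}{1229117} \approx -2255.9$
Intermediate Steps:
$K{\left(Y \right)} = 15264 Y^{2}$ ($K{\left(Y \right)} = 6 \cdot 2544 Y^{2} = 15264 Y^{2}$)
$\frac{K{\left(-1044 \right)}}{-7374702} = \frac{15264 \left(-1044\right)^{2}}{-7374702} = 15264 \cdot 1089936 \left(- \frac{1}{7374702}\right) = 16636783104 \left(- \frac{1}{7374702}\right) = - \frac{2772797184}{1229117}$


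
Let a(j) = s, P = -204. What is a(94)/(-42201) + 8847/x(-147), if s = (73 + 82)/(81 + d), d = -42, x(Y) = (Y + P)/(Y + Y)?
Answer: 12196173247/1645839 ≈ 7410.3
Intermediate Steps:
x(Y) = (-204 + Y)/(2*Y) (x(Y) = (Y - 204)/(Y + Y) = (-204 + Y)/((2*Y)) = (-204 + Y)*(1/(2*Y)) = (-204 + Y)/(2*Y))
s = 155/39 (s = (73 + 82)/(81 - 42) = 155/39 ≈ 3.9744)
a(j) = 155/39
a(94)/(-42201) + 8847/x(-147) = (155/39)/(-42201) + 8847/(((½)*(-204 - 147)/(-147))) = (155/39)*(-1/42201) + 8847/(((½)*(-1/147)*(-351))) = -155/1645839 + 8847/(117/98) = -155/1645839 + 8847*(98/117) = -155/1645839 + 96334/13 = 12196173247/1645839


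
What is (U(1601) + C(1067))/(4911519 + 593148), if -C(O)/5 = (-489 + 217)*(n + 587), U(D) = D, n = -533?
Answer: 75041/5504667 ≈ 0.013632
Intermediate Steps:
C(O) = 73440 (C(O) = -5*(-489 + 217)*(-533 + 587) = -(-1360)*54 = -5*(-14688) = 73440)
(U(1601) + C(1067))/(4911519 + 593148) = (1601 + 73440)/(4911519 + 593148) = 75041/5504667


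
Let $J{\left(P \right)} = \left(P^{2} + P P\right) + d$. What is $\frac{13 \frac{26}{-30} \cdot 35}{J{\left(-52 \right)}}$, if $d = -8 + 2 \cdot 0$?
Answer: $- \frac{1183}{16200} \approx -0.073025$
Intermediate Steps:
$d = -8$ ($d = -8 + 0 = -8$)
$J{\left(P \right)} = -8 + 2 P^{2}$ ($J{\left(P \right)} = \left(P^{2} + P P\right) - 8 = \left(P^{2} + P^{2}\right) - 8 = 2 P^{2} - 8 = -8 + 2 P^{2}$)
$\frac{13 \frac{26}{-30} \cdot 35}{J{\left(-52 \right)}} = \frac{13 \frac{26}{-30} \cdot 35}{-8 + 2 \left(-52\right)^{2}} = \frac{13 \cdot 26 \left(- \frac{1}{30}\right) 35}{-8 + 2 \cdot 2704} = \frac{13 \left(- \frac{13}{15}\right) 35}{-8 + 5408} = \frac{\left(- \frac{169}{15}\right) 35}{5400} = \left(- \frac{1183}{3}\right) \frac{1}{5400} = - \frac{1183}{16200}$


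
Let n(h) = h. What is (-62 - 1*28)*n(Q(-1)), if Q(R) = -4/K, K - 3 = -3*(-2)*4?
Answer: 40/3 ≈ 13.333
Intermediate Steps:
K = 27 (K = 3 - 3*(-2)*4 = 3 + 6*4 = 3 + 24 = 27)
Q(R) = -4/27
(-62 - 1*28)*n(Q(-1)) = (-62 - 1*28)*(-4/27) = (-62 - 28)*(-4/27) = -90*(-4/27) = 40/3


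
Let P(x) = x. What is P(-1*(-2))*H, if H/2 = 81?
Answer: 324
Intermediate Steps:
H = 162 (H = 2*81 = 162)
P(-1*(-2))*H = -1*(-2)*162 = 2*162 = 324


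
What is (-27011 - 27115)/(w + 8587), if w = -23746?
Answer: 582/163 ≈ 3.5706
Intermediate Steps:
(-27011 - 27115)/(w + 8587) = (-27011 - 27115)/(-23746 + 8587) = -54126/(-15159) = -54126*(-1/15159) = 582/163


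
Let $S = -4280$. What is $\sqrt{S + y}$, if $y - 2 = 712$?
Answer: $i \sqrt{3566} \approx 59.716 i$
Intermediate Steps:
$y = 714$ ($y = 2 + 712 = 714$)
$\sqrt{S + y} = \sqrt{-4280 + 714} = \sqrt{-3566} = i \sqrt{3566}$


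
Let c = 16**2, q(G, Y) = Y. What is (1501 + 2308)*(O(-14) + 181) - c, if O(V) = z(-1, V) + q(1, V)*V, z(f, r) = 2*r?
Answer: 1329085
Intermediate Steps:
O(V) = V**2 + 2*V (O(V) = 2*V + V*V = 2*V + V**2 = V**2 + 2*V)
c = 256
(1501 + 2308)*(O(-14) + 181) - c = (1501 + 2308)*(-14*(2 - 14) + 181) - 1*256 = 3809*(-14*(-12) + 181) - 256 = 3809*(168 + 181) - 256 = 3809*349 - 256 = 1329341 - 256 = 1329085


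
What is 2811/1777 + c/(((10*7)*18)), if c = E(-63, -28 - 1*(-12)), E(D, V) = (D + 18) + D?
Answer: 93054/62195 ≈ 1.4962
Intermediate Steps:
E(D, V) = 18 + 2*D (E(D, V) = (18 + D) + D = 18 + 2*D)
c = -108 (c = 18 + 2*(-63) = 18 - 126 = -108)
2811/1777 + c/(((10*7)*18)) = 2811/1777 - 108/((10*7)*18) = 2811*(1/1777) - 108/(70*18) = 2811/1777 - 108/1260 = 2811/1777 - 108*1/1260 = 2811/1777 - 3/35 = 93054/62195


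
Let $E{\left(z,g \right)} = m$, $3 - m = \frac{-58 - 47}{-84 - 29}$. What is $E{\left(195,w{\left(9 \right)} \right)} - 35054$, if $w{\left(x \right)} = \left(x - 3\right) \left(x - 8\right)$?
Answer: $- \frac{3960868}{113} \approx -35052.0$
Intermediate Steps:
$w{\left(x \right)} = \left(-8 + x\right) \left(-3 + x\right)$ ($w{\left(x \right)} = \left(-3 + x\right) \left(-8 + x\right) = \left(-8 + x\right) \left(-3 + x\right)$)
$m = \frac{234}{113}$ ($m = 3 - \frac{-58 - 47}{-84 - 29} = 3 - - \frac{105}{-113} = 3 - \left(-105\right) \left(- \frac{1}{113}\right) = 3 - \frac{105}{113} = \frac{234}{113} \approx 2.0708$)
$E{\left(z,g \right)} = \frac{234}{113}$
$E{\left(195,w{\left(9 \right)} \right)} - 35054 = \frac{234}{113} - 35054 = - \frac{3960868}{113}$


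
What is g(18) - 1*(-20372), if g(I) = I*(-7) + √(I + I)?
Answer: 20252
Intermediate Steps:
g(I) = -7*I + √2*√I (g(I) = -7*I + √(2*I) = -7*I + √2*√I)
g(18) - 1*(-20372) = (-7*18 + √2*√18) - 1*(-20372) = (-126 + √2*(3*√2)) + 20372 = (-126 + 6) + 20372 = -120 + 20372 = 20252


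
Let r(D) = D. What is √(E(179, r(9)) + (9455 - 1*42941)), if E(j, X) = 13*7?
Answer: I*√33395 ≈ 182.74*I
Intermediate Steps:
E(j, X) = 91
√(E(179, r(9)) + (9455 - 1*42941)) = √(91 + (9455 - 1*42941)) = √(91 + (9455 - 42941)) = √(91 - 33486) = √(-33395) = I*√33395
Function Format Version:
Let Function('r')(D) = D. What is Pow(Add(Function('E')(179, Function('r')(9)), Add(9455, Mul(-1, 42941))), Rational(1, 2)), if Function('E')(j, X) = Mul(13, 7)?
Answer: Mul(I, Pow(33395, Rational(1, 2))) ≈ Mul(182.74, I)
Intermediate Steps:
Function('E')(j, X) = 91
Pow(Add(Function('E')(179, Function('r')(9)), Add(9455, Mul(-1, 42941))), Rational(1, 2)) = Pow(Add(91, Add(9455, Mul(-1, 42941))), Rational(1, 2)) = Pow(Add(91, Add(9455, -42941)), Rational(1, 2)) = Pow(Add(91, -33486), Rational(1, 2)) = Pow(-33395, Rational(1, 2)) = Mul(I, Pow(33395, Rational(1, 2)))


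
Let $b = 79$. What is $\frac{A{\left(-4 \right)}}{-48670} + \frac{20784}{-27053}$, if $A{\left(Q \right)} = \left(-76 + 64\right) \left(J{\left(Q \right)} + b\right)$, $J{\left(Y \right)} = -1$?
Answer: $- \frac{493117836}{658334755} \approx -0.74904$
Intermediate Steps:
$A{\left(Q \right)} = -936$ ($A{\left(Q \right)} = \left(-76 + 64\right) \left(-1 + 79\right) = \left(-12\right) 78 = -936$)
$\frac{A{\left(-4 \right)}}{-48670} + \frac{20784}{-27053} = - \frac{936}{-48670} + \frac{20784}{-27053} = \left(-936\right) \left(- \frac{1}{48670}\right) + 20784 \left(- \frac{1}{27053}\right) = \frac{468}{24335} - \frac{20784}{27053} = - \frac{493117836}{658334755}$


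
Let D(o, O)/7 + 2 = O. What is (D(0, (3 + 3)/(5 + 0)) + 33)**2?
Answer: 18769/25 ≈ 750.76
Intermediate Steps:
D(o, O) = -14 + 7*O
(D(0, (3 + 3)/(5 + 0)) + 33)**2 = ((-14 + 7*((3 + 3)/(5 + 0))) + 33)**2 = ((-14 + 7*(6/5)) + 33)**2 = ((-14 + 42/5) + 33)**2 = (-28/5 + 33)**2 = (137/5)**2 = 18769/25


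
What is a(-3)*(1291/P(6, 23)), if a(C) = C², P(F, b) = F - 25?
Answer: -11619/19 ≈ -611.53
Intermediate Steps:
P(F, b) = -25 + F
a(-3)*(1291/P(6, 23)) = (-3)²*(1291/(-25 + 6)) = 9*(1291/(-19)) = 9*(1291*(-1/19)) = 9*(-1291/19) = -11619/19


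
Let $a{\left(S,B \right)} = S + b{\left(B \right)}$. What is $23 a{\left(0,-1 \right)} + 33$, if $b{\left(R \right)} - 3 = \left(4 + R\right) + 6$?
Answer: $309$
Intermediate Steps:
$b{\left(R \right)} = 13 + R$ ($b{\left(R \right)} = 3 + \left(\left(4 + R\right) + 6\right) = 3 + \left(10 + R\right) = 13 + R$)
$a{\left(S,B \right)} = 13 + B + S$ ($a{\left(S,B \right)} = S + \left(13 + B\right) = 13 + B + S$)
$23 a{\left(0,-1 \right)} + 33 = 23 \left(13 - 1 + 0\right) + 33 = 23 \cdot 12 + 33 = 276 + 33 = 309$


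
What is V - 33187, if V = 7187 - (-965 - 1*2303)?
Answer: -22732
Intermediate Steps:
V = 10455 (V = 7187 - (-965 - 2303) = 7187 - 1*(-3268) = 7187 + 3268 = 10455)
V - 33187 = 10455 - 33187 = -22732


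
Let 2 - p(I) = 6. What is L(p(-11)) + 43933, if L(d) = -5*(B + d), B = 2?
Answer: 43943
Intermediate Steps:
p(I) = -4 (p(I) = 2 - 1*6 = 2 - 6 = -4)
L(d) = -10 - 5*d (L(d) = -5*(2 + d) = -10 - 5*d)
L(p(-11)) + 43933 = (-10 - 5*(-4)) + 43933 = (-10 + 20) + 43933 = 10 + 43933 = 43943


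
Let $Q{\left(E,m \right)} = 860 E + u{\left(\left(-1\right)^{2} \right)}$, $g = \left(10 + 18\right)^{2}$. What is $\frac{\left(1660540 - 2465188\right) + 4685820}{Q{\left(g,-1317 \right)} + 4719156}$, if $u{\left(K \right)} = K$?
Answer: $\frac{1293724}{1797799} \approx 0.71962$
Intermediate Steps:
$g = 784$ ($g = 28^{2} = 784$)
$Q{\left(E,m \right)} = 1 + 860 E$ ($Q{\left(E,m \right)} = 860 E + \left(-1\right)^{2} = 860 E + 1 = 1 + 860 E$)
$\frac{\left(1660540 - 2465188\right) + 4685820}{Q{\left(g,-1317 \right)} + 4719156} = \frac{\left(1660540 - 2465188\right) + 4685820}{\left(1 + 860 \cdot 784\right) + 4719156} = \frac{-804648 + 4685820}{\left(1 + 674240\right) + 4719156} = \frac{3881172}{674241 + 4719156} = \frac{3881172}{5393397} = 3881172 \cdot \frac{1}{5393397} = \frac{1293724}{1797799}$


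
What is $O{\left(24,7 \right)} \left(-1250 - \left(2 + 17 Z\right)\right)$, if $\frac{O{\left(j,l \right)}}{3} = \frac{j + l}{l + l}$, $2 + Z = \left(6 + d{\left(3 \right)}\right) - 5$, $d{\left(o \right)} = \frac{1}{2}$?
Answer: $- \frac{231291}{28} \approx -8260.4$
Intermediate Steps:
$d{\left(o \right)} = \frac{1}{2}$
$Z = - \frac{1}{2}$ ($Z = -2 + \left(\left(6 + \frac{1}{2}\right) - 5\right) = -2 + \left(\frac{13}{2} - 5\right) = -2 + \frac{3}{2} = - \frac{1}{2} \approx -0.5$)
$O{\left(j,l \right)} = \frac{3 \left(j + l\right)}{2 l}$ ($O{\left(j,l \right)} = 3 \frac{j + l}{l + l} = 3 \frac{j + l}{2 l} = \frac{3 \left(j + l\right)}{2 l}$)
$O{\left(24,7 \right)} \left(-1250 - \left(2 + 17 Z\right)\right) = \frac{3 \left(24 + 7\right)}{2 \cdot 7} \left(-1250 + \left(\left(8 - 10\right) - - \frac{17}{2}\right)\right) = \frac{3}{2} \cdot \frac{1}{7} \cdot 31 \left(-1250 + \left(-2 + \frac{17}{2}\right)\right) = \frac{93 \left(-1250 + \frac{13}{2}\right)}{14} = \frac{93}{14} \left(- \frac{2487}{2}\right) = - \frac{231291}{28}$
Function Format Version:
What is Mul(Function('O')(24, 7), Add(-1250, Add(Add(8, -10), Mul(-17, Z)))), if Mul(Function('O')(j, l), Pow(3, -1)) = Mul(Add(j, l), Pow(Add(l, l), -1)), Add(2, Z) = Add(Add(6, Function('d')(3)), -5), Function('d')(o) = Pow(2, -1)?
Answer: Rational(-231291, 28) ≈ -8260.4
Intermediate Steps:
Function('d')(o) = Rational(1, 2)
Z = Rational(-1, 2) (Z = Add(-2, Add(Add(6, Rational(1, 2)), -5)) = Add(-2, Add(Rational(13, 2), -5)) = Add(-2, Rational(3, 2)) = Rational(-1, 2) ≈ -0.50000)
Function('O')(j, l) = Mul(Rational(3, 2), Pow(l, -1), Add(j, l)) (Function('O')(j, l) = Mul(3, Mul(Add(j, l), Pow(Add(l, l), -1))) = Mul(3, Mul(Add(j, l), Pow(Mul(2, l), -1))) = Mul(3, Mul(Add(j, l), Mul(Rational(1, 2), Pow(l, -1)))) = Mul(3, Mul(Rational(1, 2), Pow(l, -1), Add(j, l))) = Mul(Rational(3, 2), Pow(l, -1), Add(j, l)))
Mul(Function('O')(24, 7), Add(-1250, Add(Add(8, -10), Mul(-17, Z)))) = Mul(Mul(Rational(3, 2), Pow(7, -1), Add(24, 7)), Add(-1250, Add(Add(8, -10), Mul(-17, Rational(-1, 2))))) = Mul(Mul(Rational(3, 2), Rational(1, 7), 31), Add(-1250, Add(-2, Rational(17, 2)))) = Mul(Rational(93, 14), Add(-1250, Rational(13, 2))) = Mul(Rational(93, 14), Rational(-2487, 2)) = Rational(-231291, 28)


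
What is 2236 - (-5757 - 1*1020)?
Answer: 9013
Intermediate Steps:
2236 - (-5757 - 1*1020) = 2236 - (-5757 - 1020) = 2236 - 1*(-6777) = 2236 + 6777 = 9013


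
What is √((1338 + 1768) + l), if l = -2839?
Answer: √267 ≈ 16.340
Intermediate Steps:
√((1338 + 1768) + l) = √((1338 + 1768) - 2839) = √(3106 - 2839) = √267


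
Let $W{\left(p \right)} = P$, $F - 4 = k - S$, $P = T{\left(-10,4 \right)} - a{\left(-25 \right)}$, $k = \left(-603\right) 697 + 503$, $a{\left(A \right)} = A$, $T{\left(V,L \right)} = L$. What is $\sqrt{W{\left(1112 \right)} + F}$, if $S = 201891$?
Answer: $i \sqrt{621646} \approx 788.45 i$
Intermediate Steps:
$k = -419788$ ($k = -420291 + 503 = -419788$)
$P = 29$ ($P = 4 - -25 = 4 + 25 = 29$)
$F = -621675$ ($F = 4 - 621679 = -621675$)
$W{\left(p \right)} = 29$
$\sqrt{W{\left(1112 \right)} + F} = \sqrt{29 - 621675} = \sqrt{-621646} = i \sqrt{621646}$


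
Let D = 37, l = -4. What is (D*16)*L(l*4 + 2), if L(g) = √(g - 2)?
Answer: 2368*I ≈ 2368.0*I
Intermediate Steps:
L(g) = √(-2 + g)
(D*16)*L(l*4 + 2) = (37*16)*√(-2 + (-4*4 + 2)) = 592*√(-2 + (-16 + 2)) = 592*√(-2 - 14) = 592*√(-16) = 592*(4*I) = 2368*I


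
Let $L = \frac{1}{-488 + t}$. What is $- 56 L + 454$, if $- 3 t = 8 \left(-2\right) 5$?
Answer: $\frac{78563}{173} \approx 454.12$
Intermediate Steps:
$t = \frac{80}{3}$ ($t = - \frac{8 \left(-2\right) 5}{3} = - \frac{\left(-16\right) 5}{3} = \left(- \frac{1}{3}\right) \left(-80\right) = \frac{80}{3} \approx 26.667$)
$L = - \frac{3}{1384}$ ($L = \frac{1}{-488 + \frac{80}{3}} = \frac{1}{- \frac{1384}{3}} = - \frac{3}{1384} \approx -0.0021676$)
$- 56 L + 454 = \left(-56\right) \left(- \frac{3}{1384}\right) + 454 = \frac{21}{173} + 454 = \frac{78563}{173}$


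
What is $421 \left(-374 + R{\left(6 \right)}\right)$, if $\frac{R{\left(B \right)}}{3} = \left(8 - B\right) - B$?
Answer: $-162506$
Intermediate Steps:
$R{\left(B \right)} = 24 - 6 B$ ($R{\left(B \right)} = 3 \left(\left(8 - B\right) - B\right) = 3 \left(8 - 2 B\right) = 24 - 6 B$)
$421 \left(-374 + R{\left(6 \right)}\right) = 421 \left(-374 + \left(24 - 36\right)\right) = 421 \left(-374 - 12\right) = 421 \left(-386\right) = -162506$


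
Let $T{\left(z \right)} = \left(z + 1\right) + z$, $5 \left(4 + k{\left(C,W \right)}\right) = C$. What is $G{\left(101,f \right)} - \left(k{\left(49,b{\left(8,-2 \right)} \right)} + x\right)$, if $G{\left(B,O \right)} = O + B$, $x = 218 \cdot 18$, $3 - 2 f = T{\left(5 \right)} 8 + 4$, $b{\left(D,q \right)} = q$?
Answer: $- \frac{38733}{10} \approx -3873.3$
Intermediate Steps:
$k{\left(C,W \right)} = -4 + \frac{C}{5}$
$T{\left(z \right)} = 1 + 2 z$ ($T{\left(z \right)} = \left(1 + z\right) + z = 1 + 2 z$)
$f = - \frac{89}{2}$ ($f = \frac{3}{2} - \frac{\left(1 + 2 \cdot 5\right) 8 + 4}{2} = \frac{3}{2} - \frac{\left(1 + 10\right) 8 + 4}{2} = \frac{3}{2} - \frac{11 \cdot 8 + 4}{2} = \frac{3}{2} - \frac{88 + 4}{2} = \frac{3}{2} - 46 = - \frac{89}{2} \approx -44.5$)
$x = 3924$
$G{\left(B,O \right)} = B + O$
$G{\left(101,f \right)} - \left(k{\left(49,b{\left(8,-2 \right)} \right)} + x\right) = \left(101 - \frac{89}{2}\right) - \left(\left(-4 + \frac{1}{5} \cdot 49\right) + 3924\right) = \frac{113}{2} - \left(\left(-4 + \frac{49}{5}\right) + 3924\right) = \frac{113}{2} - \left(\frac{29}{5} + 3924\right) = \frac{113}{2} - \frac{19649}{5} = - \frac{38733}{10}$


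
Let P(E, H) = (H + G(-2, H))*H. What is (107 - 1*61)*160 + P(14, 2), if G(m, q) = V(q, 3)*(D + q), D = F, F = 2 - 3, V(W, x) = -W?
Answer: 7360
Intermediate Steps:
F = -1
D = -1
G(m, q) = -q*(-1 + q) (G(m, q) = (-q)*(-1 + q) = -q*(-1 + q))
P(E, H) = H*(H + H*(1 - H)) (P(E, H) = (H + H*(1 - H))*H = H*(H + H*(1 - H)))
(107 - 1*61)*160 + P(14, 2) = (107 - 1*61)*160 + 2**2*(2 - 1*2) = (107 - 61)*160 + 4*(2 - 2) = 46*160 + 4*0 = 7360 + 0 = 7360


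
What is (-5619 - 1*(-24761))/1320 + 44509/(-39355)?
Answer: 69458153/5194860 ≈ 13.371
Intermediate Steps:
(-5619 - 1*(-24761))/1320 + 44509/(-39355) = (-5619 + 24761)*(1/1320) + 44509*(-1/39355) = 19142*(1/1320) - 44509/39355 = 9571/660 - 44509/39355 = 69458153/5194860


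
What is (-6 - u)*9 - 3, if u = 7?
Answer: -120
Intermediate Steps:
(-6 - u)*9 - 3 = (-6 - 1*7)*9 - 3 = (-6 - 7)*9 - 3 = -13*9 - 3 = -117 - 3 = -120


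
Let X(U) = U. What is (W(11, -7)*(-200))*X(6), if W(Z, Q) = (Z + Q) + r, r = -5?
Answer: 1200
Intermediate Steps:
W(Z, Q) = -5 + Q + Z (W(Z, Q) = (Z + Q) - 5 = (Q + Z) - 5 = -5 + Q + Z)
(W(11, -7)*(-200))*X(6) = ((-5 - 7 + 11)*(-200))*6 = -1*(-200)*6 = 200*6 = 1200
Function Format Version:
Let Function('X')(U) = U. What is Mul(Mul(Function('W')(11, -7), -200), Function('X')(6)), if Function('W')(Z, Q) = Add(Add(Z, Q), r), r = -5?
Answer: 1200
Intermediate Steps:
Function('W')(Z, Q) = Add(-5, Q, Z) (Function('W')(Z, Q) = Add(Add(Z, Q), -5) = Add(Add(Q, Z), -5) = Add(-5, Q, Z))
Mul(Mul(Function('W')(11, -7), -200), Function('X')(6)) = Mul(Mul(Add(-5, -7, 11), -200), 6) = Mul(Mul(-1, -200), 6) = Mul(200, 6) = 1200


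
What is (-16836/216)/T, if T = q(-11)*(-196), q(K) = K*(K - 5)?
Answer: 1403/620928 ≈ 0.0022595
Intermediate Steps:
q(K) = K*(-5 + K)
T = -34496 (T = -11*(-5 - 11)*(-196) = -11*(-16)*(-196) = 176*(-196) = -34496)
(-16836/216)/T = -16836/216/(-34496) = -16836/216*(-1/34496) = -183*23/54*(-1/34496) = -1403/18*(-1/34496) = 1403/620928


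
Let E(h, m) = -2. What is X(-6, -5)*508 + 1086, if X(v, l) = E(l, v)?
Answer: 70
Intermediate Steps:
X(v, l) = -2
X(-6, -5)*508 + 1086 = -2*508 + 1086 = -1016 + 1086 = 70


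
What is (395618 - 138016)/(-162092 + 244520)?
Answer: 128801/41214 ≈ 3.1252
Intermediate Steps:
(395618 - 138016)/(-162092 + 244520) = 257602/82428 = 257602*(1/82428) = 128801/41214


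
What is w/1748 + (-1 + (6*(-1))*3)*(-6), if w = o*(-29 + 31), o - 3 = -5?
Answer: 49817/437 ≈ 114.00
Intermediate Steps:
o = -2 (o = 3 - 5 = -2)
w = -4 (w = -2*(-29 + 31) = -2*2 = -4)
w/1748 + (-1 + (6*(-1))*3)*(-6) = -4/1748 + (-1 + (6*(-1))*3)*(-6) = -4*1/1748 + (-1 - 6*3)*(-6) = -1/437 + (-1 - 18)*(-6) = -1/437 - 19*(-6) = -1/437 + 114 = 49817/437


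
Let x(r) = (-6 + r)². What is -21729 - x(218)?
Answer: -66673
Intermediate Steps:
-21729 - x(218) = -21729 - (-6 + 218)² = -21729 - 1*212² = -21729 - 1*44944 = -21729 - 44944 = -66673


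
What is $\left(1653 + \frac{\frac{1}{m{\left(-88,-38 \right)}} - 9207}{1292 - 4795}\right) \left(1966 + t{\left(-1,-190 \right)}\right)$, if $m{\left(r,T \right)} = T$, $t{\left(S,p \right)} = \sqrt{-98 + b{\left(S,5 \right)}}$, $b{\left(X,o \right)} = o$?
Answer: $\frac{216640724747}{66557} + \frac{220387309 i \sqrt{93}}{133114} \approx 3.255 \cdot 10^{6} + 15966.0 i$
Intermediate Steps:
$t{\left(S,p \right)} = i \sqrt{93}$ ($t{\left(S,p \right)} = \sqrt{-98 + 5} = \sqrt{-93} = i \sqrt{93}$)
$\left(1653 + \frac{\frac{1}{m{\left(-88,-38 \right)}} - 9207}{1292 - 4795}\right) \left(1966 + t{\left(-1,-190 \right)}\right) = \left(1653 + \frac{\frac{1}{-38} - 9207}{1292 - 4795}\right) \left(1966 + i \sqrt{93}\right) = \left(1653 + \frac{- \frac{1}{38} - 9207}{-3503}\right) \left(1966 + i \sqrt{93}\right) = \left(1653 - - \frac{349867}{133114}\right) \left(1966 + i \sqrt{93}\right) = \left(1653 + \frac{349867}{133114}\right) \left(1966 + i \sqrt{93}\right) = \frac{220387309 \left(1966 + i \sqrt{93}\right)}{133114} = \frac{216640724747}{66557} + \frac{220387309 i \sqrt{93}}{133114}$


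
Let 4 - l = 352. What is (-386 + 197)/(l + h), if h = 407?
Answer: -189/59 ≈ -3.2034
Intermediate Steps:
l = -348 (l = 4 - 1*352 = 4 - 352 = -348)
(-386 + 197)/(l + h) = (-386 + 197)/(-348 + 407) = -189/59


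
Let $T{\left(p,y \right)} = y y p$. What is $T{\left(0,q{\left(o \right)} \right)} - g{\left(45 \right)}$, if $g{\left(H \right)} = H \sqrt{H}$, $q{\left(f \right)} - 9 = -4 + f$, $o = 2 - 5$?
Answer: $- 135 \sqrt{5} \approx -301.87$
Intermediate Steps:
$o = -3$
$q{\left(f \right)} = 5 + f$ ($q{\left(f \right)} = 9 + \left(-4 + f\right) = 5 + f$)
$g{\left(H \right)} = H^{\frac{3}{2}}$
$T{\left(p,y \right)} = p y^{2}$ ($T{\left(p,y \right)} = y^{2} p = p y^{2}$)
$T{\left(0,q{\left(o \right)} \right)} - g{\left(45 \right)} = 0 \left(5 - 3\right)^{2} - 45^{\frac{3}{2}} = 0 \cdot 2^{2} - 135 \sqrt{5} = 0 \cdot 4 - 135 \sqrt{5} = 0 - 135 \sqrt{5} = - 135 \sqrt{5}$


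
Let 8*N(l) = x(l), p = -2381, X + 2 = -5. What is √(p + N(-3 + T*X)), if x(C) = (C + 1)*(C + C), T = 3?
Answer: I*√2243 ≈ 47.36*I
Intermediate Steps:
X = -7 (X = -2 - 5 = -7)
x(C) = 2*C*(1 + C) (x(C) = (1 + C)*(2*C) = 2*C*(1 + C))
N(l) = l*(1 + l)/4 (N(l) = (2*l*(1 + l))/8 = l*(1 + l)/4)
√(p + N(-3 + T*X)) = √(-2381 + (-3 + 3*(-7))*(1 + (-3 + 3*(-7)))/4) = √(-2381 + (-3 - 21)*(1 + (-3 - 21))/4) = √(-2381 + (¼)*(-24)*(1 - 24)) = √(-2381 + (¼)*(-24)*(-23)) = √(-2381 + 138) = √(-2243) = I*√2243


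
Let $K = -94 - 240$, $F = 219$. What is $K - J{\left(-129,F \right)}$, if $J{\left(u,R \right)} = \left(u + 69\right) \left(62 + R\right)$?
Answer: $16526$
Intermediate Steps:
$J{\left(u,R \right)} = \left(62 + R\right) \left(69 + u\right)$ ($J{\left(u,R \right)} = \left(69 + u\right) \left(62 + R\right) = \left(62 + R\right) \left(69 + u\right)$)
$K = -334$ ($K = -94 - 240 = -334$)
$K - J{\left(-129,F \right)} = -334 - \left(4278 + 62 \left(-129\right) + 69 \cdot 219 + 219 \left(-129\right)\right) = -334 - \left(4278 - 7998 + 15111 - 28251\right) = -334 - -16860 = -334 + 16860 = 16526$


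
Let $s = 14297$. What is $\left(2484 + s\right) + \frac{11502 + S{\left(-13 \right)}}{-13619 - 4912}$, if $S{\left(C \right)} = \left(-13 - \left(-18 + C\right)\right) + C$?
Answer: $\frac{310957204}{18531} \approx 16780.0$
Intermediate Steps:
$S{\left(C \right)} = 5$ ($S{\left(C \right)} = \left(5 - C\right) + C = 5$)
$\left(2484 + s\right) + \frac{11502 + S{\left(-13 \right)}}{-13619 - 4912} = \left(2484 + 14297\right) + \frac{11502 + 5}{-13619 - 4912} = 16781 + \frac{11507}{-18531} = 16781 + 11507 \left(- \frac{1}{18531}\right) = 16781 - \frac{11507}{18531} = \frac{310957204}{18531}$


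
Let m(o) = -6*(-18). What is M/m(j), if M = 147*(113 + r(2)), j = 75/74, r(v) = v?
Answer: 5635/36 ≈ 156.53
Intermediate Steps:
j = 75/74 (j = 75*(1/74) = 75/74 ≈ 1.0135)
m(o) = 108
M = 16905 (M = 147*(113 + 2) = 147*115 = 16905)
M/m(j) = 16905/108 = 16905*(1/108) = 5635/36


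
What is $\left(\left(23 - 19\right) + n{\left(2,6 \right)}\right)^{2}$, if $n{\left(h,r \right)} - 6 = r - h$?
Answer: $196$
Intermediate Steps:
$n{\left(h,r \right)} = 6 + r - h$ ($n{\left(h,r \right)} = 6 - \left(h - r\right) = 6 + r - h$)
$\left(\left(23 - 19\right) + n{\left(2,6 \right)}\right)^{2} = \left(\left(23 - 19\right) + \left(6 + 6 - 2\right)\right)^{2} = \left(4 + \left(6 + 6 - 2\right)\right)^{2} = \left(4 + 10\right)^{2} = 14^{2} = 196$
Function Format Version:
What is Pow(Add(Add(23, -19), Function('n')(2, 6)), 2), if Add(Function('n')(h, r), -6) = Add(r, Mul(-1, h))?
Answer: 196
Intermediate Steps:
Function('n')(h, r) = Add(6, r, Mul(-1, h)) (Function('n')(h, r) = Add(6, Add(r, Mul(-1, h))) = Add(6, r, Mul(-1, h)))
Pow(Add(Add(23, -19), Function('n')(2, 6)), 2) = Pow(Add(Add(23, -19), Add(6, 6, Mul(-1, 2))), 2) = Pow(Add(4, Add(6, 6, -2)), 2) = Pow(Add(4, 10), 2) = Pow(14, 2) = 196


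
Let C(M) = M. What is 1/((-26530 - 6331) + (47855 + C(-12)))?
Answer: 1/14982 ≈ 6.6747e-5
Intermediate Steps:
1/((-26530 - 6331) + (47855 + C(-12))) = 1/((-26530 - 6331) + (47855 - 12)) = 1/(-32861 + 47843) = 1/14982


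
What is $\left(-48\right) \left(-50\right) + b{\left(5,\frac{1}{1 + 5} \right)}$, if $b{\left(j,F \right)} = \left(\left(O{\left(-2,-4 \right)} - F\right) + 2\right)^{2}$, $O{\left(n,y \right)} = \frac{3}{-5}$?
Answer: $\frac{2161369}{900} \approx 2401.5$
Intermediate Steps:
$O{\left(n,y \right)} = - \frac{3}{5}$ ($O{\left(n,y \right)} = 3 \left(- \frac{1}{5}\right) = - \frac{3}{5}$)
$b{\left(j,F \right)} = \left(\frac{7}{5} - F\right)^{2}$ ($b{\left(j,F \right)} = \left(\left(- \frac{3}{5} - F\right) + 2\right)^{2} = \left(\frac{7}{5} - F\right)^{2}$)
$\left(-48\right) \left(-50\right) + b{\left(5,\frac{1}{1 + 5} \right)} = \left(-48\right) \left(-50\right) + \frac{\left(-7 + \frac{5}{1 + 5}\right)^{2}}{25} = 2400 + \frac{\left(-7 + \frac{5}{6}\right)^{2}}{25} = 2400 + \frac{\left(- \frac{37}{6}\right)^{2}}{25} = 2400 + \frac{1}{25} \cdot \frac{1369}{36} = 2400 + \frac{1369}{900} = \frac{2161369}{900}$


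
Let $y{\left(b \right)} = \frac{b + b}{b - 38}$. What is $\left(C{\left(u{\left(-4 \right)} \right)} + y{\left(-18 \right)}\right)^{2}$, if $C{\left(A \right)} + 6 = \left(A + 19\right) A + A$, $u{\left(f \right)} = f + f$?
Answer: $\frac{2013561}{196} \approx 10273.0$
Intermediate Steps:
$u{\left(f \right)} = 2 f$
$y{\left(b \right)} = \frac{2 b}{-38 + b}$
$C{\left(A \right)} = -6 + A + A \left(19 + A\right)$ ($C{\left(A \right)} = -6 + \left(\left(A + 19\right) A + A\right) = -6 + \left(\left(19 + A\right) A + A\right) = -6 + \left(A \left(19 + A\right) + A\right) = -6 + \left(A + A \left(19 + A\right)\right) = -6 + A + A \left(19 + A\right)$)
$\left(C{\left(u{\left(-4 \right)} \right)} + y{\left(-18 \right)}\right)^{2} = \left(\left(-6 + \left(2 \left(-4\right)\right)^{2} + 20 \cdot 2 \left(-4\right)\right) + 2 \left(-18\right) \frac{1}{-38 - 18}\right)^{2} = \left(\left(-6 + \left(-8\right)^{2} + 20 \left(-8\right)\right) + 2 \left(-18\right) \frac{1}{-56}\right)^{2} = \left(\left(-6 + 64 - 160\right) + 2 \left(-18\right) \left(- \frac{1}{56}\right)\right)^{2} = \left(-102 + \frac{9}{14}\right)^{2} = \left(- \frac{1419}{14}\right)^{2} = \frac{2013561}{196}$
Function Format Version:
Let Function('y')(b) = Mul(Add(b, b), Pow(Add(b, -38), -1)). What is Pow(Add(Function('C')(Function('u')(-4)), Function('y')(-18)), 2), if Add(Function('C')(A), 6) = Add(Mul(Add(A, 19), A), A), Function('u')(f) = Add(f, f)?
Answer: Rational(2013561, 196) ≈ 10273.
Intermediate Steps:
Function('u')(f) = Mul(2, f)
Function('y')(b) = Mul(2, b, Pow(Add(-38, b), -1)) (Function('y')(b) = Mul(Mul(2, b), Pow(Add(-38, b), -1)) = Mul(2, b, Pow(Add(-38, b), -1)))
Function('C')(A) = Add(-6, A, Mul(A, Add(19, A))) (Function('C')(A) = Add(-6, Add(Mul(Add(A, 19), A), A)) = Add(-6, Add(Mul(Add(19, A), A), A)) = Add(-6, Add(Mul(A, Add(19, A)), A)) = Add(-6, Add(A, Mul(A, Add(19, A)))) = Add(-6, A, Mul(A, Add(19, A))))
Pow(Add(Function('C')(Function('u')(-4)), Function('y')(-18)), 2) = Pow(Add(Add(-6, Pow(Mul(2, -4), 2), Mul(20, Mul(2, -4))), Mul(2, -18, Pow(Add(-38, -18), -1))), 2) = Pow(Add(Add(-6, Pow(-8, 2), Mul(20, -8)), Mul(2, -18, Pow(-56, -1))), 2) = Pow(Add(Add(-6, 64, -160), Mul(2, -18, Rational(-1, 56))), 2) = Pow(Add(-102, Rational(9, 14)), 2) = Pow(Rational(-1419, 14), 2) = Rational(2013561, 196)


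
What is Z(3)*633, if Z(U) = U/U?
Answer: 633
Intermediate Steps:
Z(U) = 1
Z(3)*633 = 1*633 = 633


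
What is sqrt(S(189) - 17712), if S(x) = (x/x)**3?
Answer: I*sqrt(17711) ≈ 133.08*I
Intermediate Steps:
S(x) = 1 (S(x) = 1**3 = 1)
sqrt(S(189) - 17712) = sqrt(1 - 17712) = sqrt(-17711) = I*sqrt(17711)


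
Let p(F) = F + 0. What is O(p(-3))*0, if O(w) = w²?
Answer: 0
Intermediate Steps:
p(F) = F
O(p(-3))*0 = (-3)²*0 = 9*0 = 0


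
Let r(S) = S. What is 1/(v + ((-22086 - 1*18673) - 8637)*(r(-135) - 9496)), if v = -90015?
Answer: 1/475642861 ≈ 2.1024e-9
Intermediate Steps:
1/(v + ((-22086 - 1*18673) - 8637)*(r(-135) - 9496)) = 1/(-90015 + ((-22086 - 1*18673) - 8637)*(-135 - 9496)) = 1/(-90015 + ((-22086 - 18673) - 8637)*(-9631)) = 1/(-90015 + (-40759 - 8637)*(-9631)) = 1/(-90015 - 49396*(-9631)) = 1/(-90015 + 475732876) = 1/475642861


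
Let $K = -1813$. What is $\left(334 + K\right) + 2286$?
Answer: $807$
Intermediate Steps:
$\left(334 + K\right) + 2286 = \left(334 - 1813\right) + 2286 = -1479 + 2286 = 807$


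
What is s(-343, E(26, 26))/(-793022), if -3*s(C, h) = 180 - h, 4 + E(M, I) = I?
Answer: 79/1189533 ≈ 6.6413e-5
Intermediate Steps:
E(M, I) = -4 + I
s(C, h) = -60 + h/3 (s(C, h) = -(180 - h)/3 = -60 + h/3)
s(-343, E(26, 26))/(-793022) = (-60 + (-4 + 26)/3)/(-793022) = (-60 + (1/3)*22)*(-1/793022) = (-60 + 22/3)*(-1/793022) = -158/3*(-1/793022) = 79/1189533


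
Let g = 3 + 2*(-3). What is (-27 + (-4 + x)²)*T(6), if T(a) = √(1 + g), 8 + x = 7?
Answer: -2*I*√2 ≈ -2.8284*I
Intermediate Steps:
g = -3 (g = 3 - 6 = -3)
x = -1 (x = -8 + 7 = -1)
T(a) = I*√2 (T(a) = √(1 - 3) = √(-2) = I*√2)
(-27 + (-4 + x)²)*T(6) = (-27 + (-4 - 1)²)*(I*√2) = (-27 + (-5)²)*(I*√2) = (-27 + 25)*(I*√2) = -2*I*√2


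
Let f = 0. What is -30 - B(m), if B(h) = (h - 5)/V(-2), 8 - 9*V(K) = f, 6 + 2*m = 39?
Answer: -687/16 ≈ -42.938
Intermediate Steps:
m = 33/2 (m = -3 + (½)*39 = -3 + 39/2 = 33/2 ≈ 16.500)
V(K) = 8/9 (V(K) = 8/9 - ⅑*0 = 8/9 + 0 = 8/9)
B(h) = -45/8 + 9*h/8 (B(h) = (h - 5)/(8/9) = 9*(-5 + h)/8 = -45/8 + 9*h/8)
-30 - B(m) = -30 - (-45/8 + (9/8)*(33/2)) = -30 - (-45/8 + 297/16) = -30 - 1*207/16 = -30 - 207/16 = -687/16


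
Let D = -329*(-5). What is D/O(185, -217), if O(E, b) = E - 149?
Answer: 1645/36 ≈ 45.694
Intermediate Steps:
O(E, b) = -149 + E
D = 1645
D/O(185, -217) = 1645/(-149 + 185) = 1645/36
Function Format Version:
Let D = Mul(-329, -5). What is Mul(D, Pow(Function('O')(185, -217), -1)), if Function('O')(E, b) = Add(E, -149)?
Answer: Rational(1645, 36) ≈ 45.694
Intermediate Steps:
Function('O')(E, b) = Add(-149, E)
D = 1645
Mul(D, Pow(Function('O')(185, -217), -1)) = Mul(1645, Pow(Add(-149, 185), -1)) = Mul(1645, Pow(36, -1)) = Mul(1645, Rational(1, 36)) = Rational(1645, 36)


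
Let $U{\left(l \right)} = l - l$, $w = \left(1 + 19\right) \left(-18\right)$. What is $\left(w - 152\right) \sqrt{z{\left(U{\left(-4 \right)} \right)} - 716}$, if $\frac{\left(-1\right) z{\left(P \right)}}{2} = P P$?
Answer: $- 1024 i \sqrt{179} \approx - 13700.0 i$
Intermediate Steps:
$w = -360$ ($w = 20 \left(-18\right) = -360$)
$U{\left(l \right)} = 0$
$z{\left(P \right)} = - 2 P^{2}$ ($z{\left(P \right)} = - 2 P P = - 2 P^{2}$)
$\left(w - 152\right) \sqrt{z{\left(U{\left(-4 \right)} \right)} - 716} = \left(-360 - 152\right) \sqrt{- 2 \cdot 0^{2} - 716} = - 512 \sqrt{\left(-2\right) 0 - 716} = - 512 \sqrt{0 - 716} = - 512 \sqrt{-716} = - 512 \cdot 2 i \sqrt{179} = - 1024 i \sqrt{179}$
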